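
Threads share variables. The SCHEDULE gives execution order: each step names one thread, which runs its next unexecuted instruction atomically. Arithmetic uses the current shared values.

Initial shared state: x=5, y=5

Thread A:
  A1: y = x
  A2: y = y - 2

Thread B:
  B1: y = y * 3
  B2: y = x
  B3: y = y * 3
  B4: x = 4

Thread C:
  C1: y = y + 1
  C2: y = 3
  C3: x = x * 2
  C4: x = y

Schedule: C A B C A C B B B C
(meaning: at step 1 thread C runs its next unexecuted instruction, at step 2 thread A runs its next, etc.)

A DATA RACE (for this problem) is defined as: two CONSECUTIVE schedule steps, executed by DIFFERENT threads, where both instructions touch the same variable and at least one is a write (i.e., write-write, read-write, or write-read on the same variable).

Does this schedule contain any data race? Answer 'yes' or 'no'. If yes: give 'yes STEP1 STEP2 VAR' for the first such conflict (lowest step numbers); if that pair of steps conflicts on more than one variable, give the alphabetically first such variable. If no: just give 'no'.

Steps 1,2: C(y = y + 1) vs A(y = x). RACE on y (W-W).
Steps 2,3: A(y = x) vs B(y = y * 3). RACE on y (W-W).
Steps 3,4: B(y = y * 3) vs C(y = 3). RACE on y (W-W).
Steps 4,5: C(y = 3) vs A(y = y - 2). RACE on y (W-W).
Steps 5,6: A(r=y,w=y) vs C(r=x,w=x). No conflict.
Steps 6,7: C(x = x * 2) vs B(y = x). RACE on x (W-R).
Steps 7,8: same thread (B). No race.
Steps 8,9: same thread (B). No race.
Steps 9,10: B(x = 4) vs C(x = y). RACE on x (W-W).
First conflict at steps 1,2.

Answer: yes 1 2 y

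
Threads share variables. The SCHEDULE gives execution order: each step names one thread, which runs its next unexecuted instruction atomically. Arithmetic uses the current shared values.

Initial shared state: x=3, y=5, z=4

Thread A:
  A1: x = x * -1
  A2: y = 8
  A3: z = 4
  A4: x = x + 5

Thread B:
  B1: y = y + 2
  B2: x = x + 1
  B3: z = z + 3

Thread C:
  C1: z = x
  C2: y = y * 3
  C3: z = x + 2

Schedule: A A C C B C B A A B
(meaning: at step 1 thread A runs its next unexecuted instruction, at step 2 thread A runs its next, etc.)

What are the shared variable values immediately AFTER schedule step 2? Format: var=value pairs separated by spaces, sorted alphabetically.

Answer: x=-3 y=8 z=4

Derivation:
Step 1: thread A executes A1 (x = x * -1). Shared: x=-3 y=5 z=4. PCs: A@1 B@0 C@0
Step 2: thread A executes A2 (y = 8). Shared: x=-3 y=8 z=4. PCs: A@2 B@0 C@0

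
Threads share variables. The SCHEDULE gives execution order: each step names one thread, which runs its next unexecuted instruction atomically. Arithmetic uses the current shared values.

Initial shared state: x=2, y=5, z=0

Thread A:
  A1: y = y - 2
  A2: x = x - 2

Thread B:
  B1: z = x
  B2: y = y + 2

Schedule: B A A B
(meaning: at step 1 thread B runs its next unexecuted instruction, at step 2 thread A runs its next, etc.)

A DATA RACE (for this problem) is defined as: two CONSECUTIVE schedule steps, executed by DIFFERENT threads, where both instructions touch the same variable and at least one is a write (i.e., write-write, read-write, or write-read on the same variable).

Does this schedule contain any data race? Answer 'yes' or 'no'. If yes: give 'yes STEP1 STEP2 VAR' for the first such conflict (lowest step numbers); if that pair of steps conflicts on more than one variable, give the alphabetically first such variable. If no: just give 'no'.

Answer: no

Derivation:
Steps 1,2: B(r=x,w=z) vs A(r=y,w=y). No conflict.
Steps 2,3: same thread (A). No race.
Steps 3,4: A(r=x,w=x) vs B(r=y,w=y). No conflict.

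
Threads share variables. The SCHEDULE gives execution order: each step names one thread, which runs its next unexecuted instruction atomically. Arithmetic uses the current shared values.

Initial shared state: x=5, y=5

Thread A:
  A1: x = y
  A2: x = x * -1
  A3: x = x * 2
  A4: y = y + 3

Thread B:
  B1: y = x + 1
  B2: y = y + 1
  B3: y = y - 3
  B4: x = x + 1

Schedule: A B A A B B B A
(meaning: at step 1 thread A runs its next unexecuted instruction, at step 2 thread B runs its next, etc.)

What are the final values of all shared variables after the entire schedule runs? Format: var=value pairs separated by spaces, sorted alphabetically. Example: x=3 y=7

Answer: x=-9 y=7

Derivation:
Step 1: thread A executes A1 (x = y). Shared: x=5 y=5. PCs: A@1 B@0
Step 2: thread B executes B1 (y = x + 1). Shared: x=5 y=6. PCs: A@1 B@1
Step 3: thread A executes A2 (x = x * -1). Shared: x=-5 y=6. PCs: A@2 B@1
Step 4: thread A executes A3 (x = x * 2). Shared: x=-10 y=6. PCs: A@3 B@1
Step 5: thread B executes B2 (y = y + 1). Shared: x=-10 y=7. PCs: A@3 B@2
Step 6: thread B executes B3 (y = y - 3). Shared: x=-10 y=4. PCs: A@3 B@3
Step 7: thread B executes B4 (x = x + 1). Shared: x=-9 y=4. PCs: A@3 B@4
Step 8: thread A executes A4 (y = y + 3). Shared: x=-9 y=7. PCs: A@4 B@4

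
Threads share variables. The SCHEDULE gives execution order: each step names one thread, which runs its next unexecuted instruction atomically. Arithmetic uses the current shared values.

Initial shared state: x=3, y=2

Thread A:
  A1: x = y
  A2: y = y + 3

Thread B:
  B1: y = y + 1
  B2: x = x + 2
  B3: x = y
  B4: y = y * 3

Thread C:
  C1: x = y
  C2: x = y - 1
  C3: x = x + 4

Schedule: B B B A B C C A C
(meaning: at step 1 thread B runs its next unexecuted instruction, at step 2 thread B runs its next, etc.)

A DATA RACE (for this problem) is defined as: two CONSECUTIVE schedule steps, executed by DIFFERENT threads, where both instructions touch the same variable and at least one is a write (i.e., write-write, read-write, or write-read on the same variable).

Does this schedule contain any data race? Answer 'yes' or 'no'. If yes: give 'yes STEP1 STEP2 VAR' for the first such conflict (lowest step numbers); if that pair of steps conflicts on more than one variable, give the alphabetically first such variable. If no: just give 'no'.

Answer: yes 3 4 x

Derivation:
Steps 1,2: same thread (B). No race.
Steps 2,3: same thread (B). No race.
Steps 3,4: B(x = y) vs A(x = y). RACE on x (W-W).
Steps 4,5: A(x = y) vs B(y = y * 3). RACE on y (R-W).
Steps 5,6: B(y = y * 3) vs C(x = y). RACE on y (W-R).
Steps 6,7: same thread (C). No race.
Steps 7,8: C(x = y - 1) vs A(y = y + 3). RACE on y (R-W).
Steps 8,9: A(r=y,w=y) vs C(r=x,w=x). No conflict.
First conflict at steps 3,4.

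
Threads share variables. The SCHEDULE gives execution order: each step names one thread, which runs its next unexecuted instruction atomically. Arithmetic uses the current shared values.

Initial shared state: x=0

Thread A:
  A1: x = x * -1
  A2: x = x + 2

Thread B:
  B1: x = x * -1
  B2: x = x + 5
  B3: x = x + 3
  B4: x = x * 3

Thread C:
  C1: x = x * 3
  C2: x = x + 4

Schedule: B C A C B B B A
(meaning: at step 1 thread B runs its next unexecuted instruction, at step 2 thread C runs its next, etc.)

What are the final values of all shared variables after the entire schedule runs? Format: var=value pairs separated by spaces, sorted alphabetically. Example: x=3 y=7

Answer: x=38

Derivation:
Step 1: thread B executes B1 (x = x * -1). Shared: x=0. PCs: A@0 B@1 C@0
Step 2: thread C executes C1 (x = x * 3). Shared: x=0. PCs: A@0 B@1 C@1
Step 3: thread A executes A1 (x = x * -1). Shared: x=0. PCs: A@1 B@1 C@1
Step 4: thread C executes C2 (x = x + 4). Shared: x=4. PCs: A@1 B@1 C@2
Step 5: thread B executes B2 (x = x + 5). Shared: x=9. PCs: A@1 B@2 C@2
Step 6: thread B executes B3 (x = x + 3). Shared: x=12. PCs: A@1 B@3 C@2
Step 7: thread B executes B4 (x = x * 3). Shared: x=36. PCs: A@1 B@4 C@2
Step 8: thread A executes A2 (x = x + 2). Shared: x=38. PCs: A@2 B@4 C@2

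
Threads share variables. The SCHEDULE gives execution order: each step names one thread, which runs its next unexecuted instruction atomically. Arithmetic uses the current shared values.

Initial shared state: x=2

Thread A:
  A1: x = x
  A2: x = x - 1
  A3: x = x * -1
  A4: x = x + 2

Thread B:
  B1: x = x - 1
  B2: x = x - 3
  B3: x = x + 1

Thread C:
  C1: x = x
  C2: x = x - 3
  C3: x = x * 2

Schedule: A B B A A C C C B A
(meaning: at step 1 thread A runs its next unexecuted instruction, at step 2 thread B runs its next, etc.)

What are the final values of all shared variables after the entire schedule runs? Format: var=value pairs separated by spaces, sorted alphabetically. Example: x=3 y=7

Answer: x=3

Derivation:
Step 1: thread A executes A1 (x = x). Shared: x=2. PCs: A@1 B@0 C@0
Step 2: thread B executes B1 (x = x - 1). Shared: x=1. PCs: A@1 B@1 C@0
Step 3: thread B executes B2 (x = x - 3). Shared: x=-2. PCs: A@1 B@2 C@0
Step 4: thread A executes A2 (x = x - 1). Shared: x=-3. PCs: A@2 B@2 C@0
Step 5: thread A executes A3 (x = x * -1). Shared: x=3. PCs: A@3 B@2 C@0
Step 6: thread C executes C1 (x = x). Shared: x=3. PCs: A@3 B@2 C@1
Step 7: thread C executes C2 (x = x - 3). Shared: x=0. PCs: A@3 B@2 C@2
Step 8: thread C executes C3 (x = x * 2). Shared: x=0. PCs: A@3 B@2 C@3
Step 9: thread B executes B3 (x = x + 1). Shared: x=1. PCs: A@3 B@3 C@3
Step 10: thread A executes A4 (x = x + 2). Shared: x=3. PCs: A@4 B@3 C@3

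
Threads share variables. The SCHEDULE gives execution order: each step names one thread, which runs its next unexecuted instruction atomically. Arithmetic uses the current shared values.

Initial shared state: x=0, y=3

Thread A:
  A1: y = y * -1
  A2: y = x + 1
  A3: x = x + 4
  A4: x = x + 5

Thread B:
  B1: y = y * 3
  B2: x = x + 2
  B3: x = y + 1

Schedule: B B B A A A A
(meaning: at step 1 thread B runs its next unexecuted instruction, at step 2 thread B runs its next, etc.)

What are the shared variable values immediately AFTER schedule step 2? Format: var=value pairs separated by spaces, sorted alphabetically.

Answer: x=2 y=9

Derivation:
Step 1: thread B executes B1 (y = y * 3). Shared: x=0 y=9. PCs: A@0 B@1
Step 2: thread B executes B2 (x = x + 2). Shared: x=2 y=9. PCs: A@0 B@2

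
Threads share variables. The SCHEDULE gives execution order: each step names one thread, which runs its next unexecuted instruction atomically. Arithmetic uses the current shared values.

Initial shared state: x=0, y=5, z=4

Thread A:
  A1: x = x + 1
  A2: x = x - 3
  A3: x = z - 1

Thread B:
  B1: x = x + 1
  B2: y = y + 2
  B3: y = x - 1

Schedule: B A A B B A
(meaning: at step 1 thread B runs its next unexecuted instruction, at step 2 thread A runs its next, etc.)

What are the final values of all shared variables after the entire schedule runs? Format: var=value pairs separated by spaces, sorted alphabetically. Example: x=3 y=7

Step 1: thread B executes B1 (x = x + 1). Shared: x=1 y=5 z=4. PCs: A@0 B@1
Step 2: thread A executes A1 (x = x + 1). Shared: x=2 y=5 z=4. PCs: A@1 B@1
Step 3: thread A executes A2 (x = x - 3). Shared: x=-1 y=5 z=4. PCs: A@2 B@1
Step 4: thread B executes B2 (y = y + 2). Shared: x=-1 y=7 z=4. PCs: A@2 B@2
Step 5: thread B executes B3 (y = x - 1). Shared: x=-1 y=-2 z=4. PCs: A@2 B@3
Step 6: thread A executes A3 (x = z - 1). Shared: x=3 y=-2 z=4. PCs: A@3 B@3

Answer: x=3 y=-2 z=4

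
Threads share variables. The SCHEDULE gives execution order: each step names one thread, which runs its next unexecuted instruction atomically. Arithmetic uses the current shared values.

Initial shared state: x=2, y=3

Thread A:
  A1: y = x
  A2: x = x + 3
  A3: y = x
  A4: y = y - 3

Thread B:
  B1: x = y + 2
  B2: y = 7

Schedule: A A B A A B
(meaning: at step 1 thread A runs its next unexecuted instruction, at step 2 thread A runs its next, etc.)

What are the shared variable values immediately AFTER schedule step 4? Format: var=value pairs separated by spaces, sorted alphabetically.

Answer: x=4 y=4

Derivation:
Step 1: thread A executes A1 (y = x). Shared: x=2 y=2. PCs: A@1 B@0
Step 2: thread A executes A2 (x = x + 3). Shared: x=5 y=2. PCs: A@2 B@0
Step 3: thread B executes B1 (x = y + 2). Shared: x=4 y=2. PCs: A@2 B@1
Step 4: thread A executes A3 (y = x). Shared: x=4 y=4. PCs: A@3 B@1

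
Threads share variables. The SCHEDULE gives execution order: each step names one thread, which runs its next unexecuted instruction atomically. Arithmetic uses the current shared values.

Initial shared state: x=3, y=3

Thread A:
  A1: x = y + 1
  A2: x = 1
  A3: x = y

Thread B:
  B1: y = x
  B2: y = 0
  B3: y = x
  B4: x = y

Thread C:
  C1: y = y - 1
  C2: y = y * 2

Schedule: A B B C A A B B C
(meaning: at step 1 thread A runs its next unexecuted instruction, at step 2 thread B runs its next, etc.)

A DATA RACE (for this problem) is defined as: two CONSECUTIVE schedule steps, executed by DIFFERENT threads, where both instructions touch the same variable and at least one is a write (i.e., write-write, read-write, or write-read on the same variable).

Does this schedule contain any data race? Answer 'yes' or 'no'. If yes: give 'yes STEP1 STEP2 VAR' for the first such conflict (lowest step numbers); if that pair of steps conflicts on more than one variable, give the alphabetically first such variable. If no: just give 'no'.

Answer: yes 1 2 x

Derivation:
Steps 1,2: A(x = y + 1) vs B(y = x). RACE on x (W-R), y (R-W). Multiple vars; alphabetically first is x.
Steps 2,3: same thread (B). No race.
Steps 3,4: B(y = 0) vs C(y = y - 1). RACE on y (W-W).
Steps 4,5: C(r=y,w=y) vs A(r=-,w=x). No conflict.
Steps 5,6: same thread (A). No race.
Steps 6,7: A(x = y) vs B(y = x). RACE on x (W-R), y (R-W). Multiple vars; alphabetically first is x.
Steps 7,8: same thread (B). No race.
Steps 8,9: B(x = y) vs C(y = y * 2). RACE on y (R-W).
First conflict at steps 1,2.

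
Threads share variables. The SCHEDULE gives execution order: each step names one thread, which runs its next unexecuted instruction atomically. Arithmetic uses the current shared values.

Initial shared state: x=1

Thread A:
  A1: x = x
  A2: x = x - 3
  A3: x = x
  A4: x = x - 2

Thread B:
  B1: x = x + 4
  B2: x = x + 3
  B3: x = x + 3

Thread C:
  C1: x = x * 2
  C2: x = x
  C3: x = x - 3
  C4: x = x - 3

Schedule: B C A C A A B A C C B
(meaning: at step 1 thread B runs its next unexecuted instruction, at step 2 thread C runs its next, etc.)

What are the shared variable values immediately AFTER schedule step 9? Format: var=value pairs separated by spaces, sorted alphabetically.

Step 1: thread B executes B1 (x = x + 4). Shared: x=5. PCs: A@0 B@1 C@0
Step 2: thread C executes C1 (x = x * 2). Shared: x=10. PCs: A@0 B@1 C@1
Step 3: thread A executes A1 (x = x). Shared: x=10. PCs: A@1 B@1 C@1
Step 4: thread C executes C2 (x = x). Shared: x=10. PCs: A@1 B@1 C@2
Step 5: thread A executes A2 (x = x - 3). Shared: x=7. PCs: A@2 B@1 C@2
Step 6: thread A executes A3 (x = x). Shared: x=7. PCs: A@3 B@1 C@2
Step 7: thread B executes B2 (x = x + 3). Shared: x=10. PCs: A@3 B@2 C@2
Step 8: thread A executes A4 (x = x - 2). Shared: x=8. PCs: A@4 B@2 C@2
Step 9: thread C executes C3 (x = x - 3). Shared: x=5. PCs: A@4 B@2 C@3

Answer: x=5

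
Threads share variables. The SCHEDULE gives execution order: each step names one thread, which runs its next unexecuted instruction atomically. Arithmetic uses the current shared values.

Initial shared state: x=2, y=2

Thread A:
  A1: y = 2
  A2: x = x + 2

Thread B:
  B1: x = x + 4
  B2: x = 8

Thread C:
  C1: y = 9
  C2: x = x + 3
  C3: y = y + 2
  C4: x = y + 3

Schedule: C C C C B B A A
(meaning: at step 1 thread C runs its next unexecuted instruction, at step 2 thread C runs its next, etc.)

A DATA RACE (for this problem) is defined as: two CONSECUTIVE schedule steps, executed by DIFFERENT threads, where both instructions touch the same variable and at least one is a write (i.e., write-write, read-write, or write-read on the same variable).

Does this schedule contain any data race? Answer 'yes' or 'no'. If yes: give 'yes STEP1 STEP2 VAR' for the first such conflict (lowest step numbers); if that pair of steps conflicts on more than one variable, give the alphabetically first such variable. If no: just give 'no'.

Answer: yes 4 5 x

Derivation:
Steps 1,2: same thread (C). No race.
Steps 2,3: same thread (C). No race.
Steps 3,4: same thread (C). No race.
Steps 4,5: C(x = y + 3) vs B(x = x + 4). RACE on x (W-W).
Steps 5,6: same thread (B). No race.
Steps 6,7: B(r=-,w=x) vs A(r=-,w=y). No conflict.
Steps 7,8: same thread (A). No race.
First conflict at steps 4,5.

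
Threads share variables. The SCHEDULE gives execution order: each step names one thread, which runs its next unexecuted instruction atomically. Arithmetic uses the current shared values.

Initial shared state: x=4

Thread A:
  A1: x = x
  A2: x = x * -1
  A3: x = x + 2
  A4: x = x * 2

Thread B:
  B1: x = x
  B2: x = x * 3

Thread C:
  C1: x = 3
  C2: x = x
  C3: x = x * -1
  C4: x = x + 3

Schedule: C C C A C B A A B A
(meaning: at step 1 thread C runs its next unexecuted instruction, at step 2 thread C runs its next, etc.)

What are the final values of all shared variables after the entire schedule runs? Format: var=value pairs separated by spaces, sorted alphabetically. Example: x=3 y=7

Step 1: thread C executes C1 (x = 3). Shared: x=3. PCs: A@0 B@0 C@1
Step 2: thread C executes C2 (x = x). Shared: x=3. PCs: A@0 B@0 C@2
Step 3: thread C executes C3 (x = x * -1). Shared: x=-3. PCs: A@0 B@0 C@3
Step 4: thread A executes A1 (x = x). Shared: x=-3. PCs: A@1 B@0 C@3
Step 5: thread C executes C4 (x = x + 3). Shared: x=0. PCs: A@1 B@0 C@4
Step 6: thread B executes B1 (x = x). Shared: x=0. PCs: A@1 B@1 C@4
Step 7: thread A executes A2 (x = x * -1). Shared: x=0. PCs: A@2 B@1 C@4
Step 8: thread A executes A3 (x = x + 2). Shared: x=2. PCs: A@3 B@1 C@4
Step 9: thread B executes B2 (x = x * 3). Shared: x=6. PCs: A@3 B@2 C@4
Step 10: thread A executes A4 (x = x * 2). Shared: x=12. PCs: A@4 B@2 C@4

Answer: x=12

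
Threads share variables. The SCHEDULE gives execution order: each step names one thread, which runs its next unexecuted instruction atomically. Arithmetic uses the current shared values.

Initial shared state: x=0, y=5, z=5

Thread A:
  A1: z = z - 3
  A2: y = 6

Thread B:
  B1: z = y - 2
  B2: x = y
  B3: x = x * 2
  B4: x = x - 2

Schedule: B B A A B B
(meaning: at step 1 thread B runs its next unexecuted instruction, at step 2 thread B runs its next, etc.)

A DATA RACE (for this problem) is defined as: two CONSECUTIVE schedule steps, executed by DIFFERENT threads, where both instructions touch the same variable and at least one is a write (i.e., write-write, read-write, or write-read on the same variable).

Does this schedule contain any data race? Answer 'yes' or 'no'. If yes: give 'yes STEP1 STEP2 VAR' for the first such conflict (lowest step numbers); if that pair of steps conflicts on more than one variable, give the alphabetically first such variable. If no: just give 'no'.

Steps 1,2: same thread (B). No race.
Steps 2,3: B(r=y,w=x) vs A(r=z,w=z). No conflict.
Steps 3,4: same thread (A). No race.
Steps 4,5: A(r=-,w=y) vs B(r=x,w=x). No conflict.
Steps 5,6: same thread (B). No race.

Answer: no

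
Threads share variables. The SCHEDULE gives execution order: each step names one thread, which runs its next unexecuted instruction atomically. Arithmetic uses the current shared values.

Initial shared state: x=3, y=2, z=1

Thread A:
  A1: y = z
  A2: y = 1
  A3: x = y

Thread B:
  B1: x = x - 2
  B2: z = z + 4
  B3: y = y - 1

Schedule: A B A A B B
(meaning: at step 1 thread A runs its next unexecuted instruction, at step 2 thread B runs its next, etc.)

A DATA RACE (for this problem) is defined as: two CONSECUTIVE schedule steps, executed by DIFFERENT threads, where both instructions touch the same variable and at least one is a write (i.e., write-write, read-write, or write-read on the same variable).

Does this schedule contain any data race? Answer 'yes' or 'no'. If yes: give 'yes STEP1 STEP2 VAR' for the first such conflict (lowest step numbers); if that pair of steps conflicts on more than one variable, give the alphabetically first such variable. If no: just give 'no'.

Steps 1,2: A(r=z,w=y) vs B(r=x,w=x). No conflict.
Steps 2,3: B(r=x,w=x) vs A(r=-,w=y). No conflict.
Steps 3,4: same thread (A). No race.
Steps 4,5: A(r=y,w=x) vs B(r=z,w=z). No conflict.
Steps 5,6: same thread (B). No race.

Answer: no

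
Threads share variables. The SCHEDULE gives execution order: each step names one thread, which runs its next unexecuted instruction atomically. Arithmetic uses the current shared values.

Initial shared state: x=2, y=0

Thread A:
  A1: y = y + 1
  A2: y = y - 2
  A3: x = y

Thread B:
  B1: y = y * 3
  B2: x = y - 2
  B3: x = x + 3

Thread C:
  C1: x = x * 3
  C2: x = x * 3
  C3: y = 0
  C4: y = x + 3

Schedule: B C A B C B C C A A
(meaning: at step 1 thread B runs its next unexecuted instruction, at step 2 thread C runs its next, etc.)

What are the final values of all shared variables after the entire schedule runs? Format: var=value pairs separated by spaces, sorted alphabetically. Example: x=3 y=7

Answer: x=1 y=1

Derivation:
Step 1: thread B executes B1 (y = y * 3). Shared: x=2 y=0. PCs: A@0 B@1 C@0
Step 2: thread C executes C1 (x = x * 3). Shared: x=6 y=0. PCs: A@0 B@1 C@1
Step 3: thread A executes A1 (y = y + 1). Shared: x=6 y=1. PCs: A@1 B@1 C@1
Step 4: thread B executes B2 (x = y - 2). Shared: x=-1 y=1. PCs: A@1 B@2 C@1
Step 5: thread C executes C2 (x = x * 3). Shared: x=-3 y=1. PCs: A@1 B@2 C@2
Step 6: thread B executes B3 (x = x + 3). Shared: x=0 y=1. PCs: A@1 B@3 C@2
Step 7: thread C executes C3 (y = 0). Shared: x=0 y=0. PCs: A@1 B@3 C@3
Step 8: thread C executes C4 (y = x + 3). Shared: x=0 y=3. PCs: A@1 B@3 C@4
Step 9: thread A executes A2 (y = y - 2). Shared: x=0 y=1. PCs: A@2 B@3 C@4
Step 10: thread A executes A3 (x = y). Shared: x=1 y=1. PCs: A@3 B@3 C@4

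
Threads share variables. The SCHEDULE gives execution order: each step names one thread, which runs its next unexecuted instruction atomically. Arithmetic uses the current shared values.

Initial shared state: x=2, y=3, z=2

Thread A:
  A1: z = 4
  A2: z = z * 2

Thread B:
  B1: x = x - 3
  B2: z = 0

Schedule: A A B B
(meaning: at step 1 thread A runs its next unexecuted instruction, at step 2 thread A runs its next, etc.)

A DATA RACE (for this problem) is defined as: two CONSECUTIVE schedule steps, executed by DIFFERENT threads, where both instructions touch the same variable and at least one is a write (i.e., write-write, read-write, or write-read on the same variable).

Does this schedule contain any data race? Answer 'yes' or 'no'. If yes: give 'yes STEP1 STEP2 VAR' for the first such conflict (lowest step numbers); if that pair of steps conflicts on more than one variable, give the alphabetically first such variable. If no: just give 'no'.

Steps 1,2: same thread (A). No race.
Steps 2,3: A(r=z,w=z) vs B(r=x,w=x). No conflict.
Steps 3,4: same thread (B). No race.

Answer: no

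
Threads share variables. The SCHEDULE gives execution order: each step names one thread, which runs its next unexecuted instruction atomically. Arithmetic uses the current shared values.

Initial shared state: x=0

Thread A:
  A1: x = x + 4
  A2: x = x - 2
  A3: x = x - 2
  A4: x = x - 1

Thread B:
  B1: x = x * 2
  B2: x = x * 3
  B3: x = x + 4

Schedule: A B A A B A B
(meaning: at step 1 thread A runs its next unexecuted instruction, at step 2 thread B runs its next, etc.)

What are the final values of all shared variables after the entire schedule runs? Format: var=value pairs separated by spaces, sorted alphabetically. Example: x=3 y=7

Answer: x=15

Derivation:
Step 1: thread A executes A1 (x = x + 4). Shared: x=4. PCs: A@1 B@0
Step 2: thread B executes B1 (x = x * 2). Shared: x=8. PCs: A@1 B@1
Step 3: thread A executes A2 (x = x - 2). Shared: x=6. PCs: A@2 B@1
Step 4: thread A executes A3 (x = x - 2). Shared: x=4. PCs: A@3 B@1
Step 5: thread B executes B2 (x = x * 3). Shared: x=12. PCs: A@3 B@2
Step 6: thread A executes A4 (x = x - 1). Shared: x=11. PCs: A@4 B@2
Step 7: thread B executes B3 (x = x + 4). Shared: x=15. PCs: A@4 B@3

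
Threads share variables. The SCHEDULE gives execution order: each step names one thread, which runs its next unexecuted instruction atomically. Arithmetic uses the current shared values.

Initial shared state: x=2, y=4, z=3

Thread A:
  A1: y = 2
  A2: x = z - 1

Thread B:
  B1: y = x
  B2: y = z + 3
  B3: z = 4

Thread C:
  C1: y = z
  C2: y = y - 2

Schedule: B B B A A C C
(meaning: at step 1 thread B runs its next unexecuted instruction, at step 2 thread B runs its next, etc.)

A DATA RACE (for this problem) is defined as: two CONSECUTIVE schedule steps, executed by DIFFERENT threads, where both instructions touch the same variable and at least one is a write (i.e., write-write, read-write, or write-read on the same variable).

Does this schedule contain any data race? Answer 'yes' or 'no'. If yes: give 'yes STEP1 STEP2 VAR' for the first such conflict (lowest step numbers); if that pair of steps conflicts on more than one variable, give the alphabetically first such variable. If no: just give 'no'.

Steps 1,2: same thread (B). No race.
Steps 2,3: same thread (B). No race.
Steps 3,4: B(r=-,w=z) vs A(r=-,w=y). No conflict.
Steps 4,5: same thread (A). No race.
Steps 5,6: A(r=z,w=x) vs C(r=z,w=y). No conflict.
Steps 6,7: same thread (C). No race.

Answer: no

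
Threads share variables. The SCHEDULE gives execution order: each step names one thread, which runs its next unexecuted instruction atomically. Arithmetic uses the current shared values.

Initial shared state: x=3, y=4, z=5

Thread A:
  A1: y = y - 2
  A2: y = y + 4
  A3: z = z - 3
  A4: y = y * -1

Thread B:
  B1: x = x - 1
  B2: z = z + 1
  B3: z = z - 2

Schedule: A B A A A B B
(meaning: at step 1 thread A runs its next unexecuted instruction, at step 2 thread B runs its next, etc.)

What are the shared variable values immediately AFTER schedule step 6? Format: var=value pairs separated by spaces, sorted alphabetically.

Step 1: thread A executes A1 (y = y - 2). Shared: x=3 y=2 z=5. PCs: A@1 B@0
Step 2: thread B executes B1 (x = x - 1). Shared: x=2 y=2 z=5. PCs: A@1 B@1
Step 3: thread A executes A2 (y = y + 4). Shared: x=2 y=6 z=5. PCs: A@2 B@1
Step 4: thread A executes A3 (z = z - 3). Shared: x=2 y=6 z=2. PCs: A@3 B@1
Step 5: thread A executes A4 (y = y * -1). Shared: x=2 y=-6 z=2. PCs: A@4 B@1
Step 6: thread B executes B2 (z = z + 1). Shared: x=2 y=-6 z=3. PCs: A@4 B@2

Answer: x=2 y=-6 z=3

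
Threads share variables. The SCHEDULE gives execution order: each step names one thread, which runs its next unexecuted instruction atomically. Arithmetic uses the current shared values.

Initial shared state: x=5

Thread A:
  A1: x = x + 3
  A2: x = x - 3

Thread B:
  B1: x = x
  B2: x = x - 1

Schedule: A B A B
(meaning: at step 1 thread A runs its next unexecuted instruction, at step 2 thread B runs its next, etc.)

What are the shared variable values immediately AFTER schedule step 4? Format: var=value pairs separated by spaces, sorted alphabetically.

Step 1: thread A executes A1 (x = x + 3). Shared: x=8. PCs: A@1 B@0
Step 2: thread B executes B1 (x = x). Shared: x=8. PCs: A@1 B@1
Step 3: thread A executes A2 (x = x - 3). Shared: x=5. PCs: A@2 B@1
Step 4: thread B executes B2 (x = x - 1). Shared: x=4. PCs: A@2 B@2

Answer: x=4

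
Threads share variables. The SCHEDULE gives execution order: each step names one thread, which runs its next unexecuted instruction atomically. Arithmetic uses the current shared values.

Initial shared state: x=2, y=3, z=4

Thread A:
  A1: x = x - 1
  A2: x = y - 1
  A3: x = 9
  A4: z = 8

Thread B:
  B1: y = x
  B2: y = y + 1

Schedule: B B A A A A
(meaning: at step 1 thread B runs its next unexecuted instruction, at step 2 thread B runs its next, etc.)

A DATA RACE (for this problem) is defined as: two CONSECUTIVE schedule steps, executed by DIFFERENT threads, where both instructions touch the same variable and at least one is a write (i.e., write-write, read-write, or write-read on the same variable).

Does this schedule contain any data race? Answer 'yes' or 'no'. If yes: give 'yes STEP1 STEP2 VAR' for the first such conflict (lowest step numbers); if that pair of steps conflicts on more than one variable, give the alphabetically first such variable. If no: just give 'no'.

Answer: no

Derivation:
Steps 1,2: same thread (B). No race.
Steps 2,3: B(r=y,w=y) vs A(r=x,w=x). No conflict.
Steps 3,4: same thread (A). No race.
Steps 4,5: same thread (A). No race.
Steps 5,6: same thread (A). No race.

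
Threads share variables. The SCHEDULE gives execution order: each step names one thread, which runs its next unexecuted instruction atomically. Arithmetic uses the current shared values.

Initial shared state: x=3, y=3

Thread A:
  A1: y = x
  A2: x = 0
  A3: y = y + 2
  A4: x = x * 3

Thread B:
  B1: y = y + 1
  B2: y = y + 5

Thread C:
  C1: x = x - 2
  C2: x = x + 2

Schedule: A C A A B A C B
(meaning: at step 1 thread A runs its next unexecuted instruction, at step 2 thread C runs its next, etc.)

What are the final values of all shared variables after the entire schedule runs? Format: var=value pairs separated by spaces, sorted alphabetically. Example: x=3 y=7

Step 1: thread A executes A1 (y = x). Shared: x=3 y=3. PCs: A@1 B@0 C@0
Step 2: thread C executes C1 (x = x - 2). Shared: x=1 y=3. PCs: A@1 B@0 C@1
Step 3: thread A executes A2 (x = 0). Shared: x=0 y=3. PCs: A@2 B@0 C@1
Step 4: thread A executes A3 (y = y + 2). Shared: x=0 y=5. PCs: A@3 B@0 C@1
Step 5: thread B executes B1 (y = y + 1). Shared: x=0 y=6. PCs: A@3 B@1 C@1
Step 6: thread A executes A4 (x = x * 3). Shared: x=0 y=6. PCs: A@4 B@1 C@1
Step 7: thread C executes C2 (x = x + 2). Shared: x=2 y=6. PCs: A@4 B@1 C@2
Step 8: thread B executes B2 (y = y + 5). Shared: x=2 y=11. PCs: A@4 B@2 C@2

Answer: x=2 y=11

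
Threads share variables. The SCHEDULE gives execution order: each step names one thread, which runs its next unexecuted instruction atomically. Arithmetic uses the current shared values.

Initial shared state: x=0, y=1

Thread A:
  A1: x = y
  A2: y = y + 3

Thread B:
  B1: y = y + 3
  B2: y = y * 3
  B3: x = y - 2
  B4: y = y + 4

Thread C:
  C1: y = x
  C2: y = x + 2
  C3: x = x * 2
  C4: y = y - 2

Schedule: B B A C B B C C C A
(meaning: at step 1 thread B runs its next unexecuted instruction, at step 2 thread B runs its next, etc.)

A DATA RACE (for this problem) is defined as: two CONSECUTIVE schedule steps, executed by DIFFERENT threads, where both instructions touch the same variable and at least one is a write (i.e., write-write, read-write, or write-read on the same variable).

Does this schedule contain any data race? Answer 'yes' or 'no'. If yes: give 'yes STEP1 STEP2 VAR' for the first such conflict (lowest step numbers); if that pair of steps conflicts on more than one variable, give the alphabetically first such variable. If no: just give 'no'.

Steps 1,2: same thread (B). No race.
Steps 2,3: B(y = y * 3) vs A(x = y). RACE on y (W-R).
Steps 3,4: A(x = y) vs C(y = x). RACE on x (W-R), y (R-W). Multiple vars; alphabetically first is x.
Steps 4,5: C(y = x) vs B(x = y - 2). RACE on x (R-W), y (W-R). Multiple vars; alphabetically first is x.
Steps 5,6: same thread (B). No race.
Steps 6,7: B(y = y + 4) vs C(y = x + 2). RACE on y (W-W).
Steps 7,8: same thread (C). No race.
Steps 8,9: same thread (C). No race.
Steps 9,10: C(y = y - 2) vs A(y = y + 3). RACE on y (W-W).
First conflict at steps 2,3.

Answer: yes 2 3 y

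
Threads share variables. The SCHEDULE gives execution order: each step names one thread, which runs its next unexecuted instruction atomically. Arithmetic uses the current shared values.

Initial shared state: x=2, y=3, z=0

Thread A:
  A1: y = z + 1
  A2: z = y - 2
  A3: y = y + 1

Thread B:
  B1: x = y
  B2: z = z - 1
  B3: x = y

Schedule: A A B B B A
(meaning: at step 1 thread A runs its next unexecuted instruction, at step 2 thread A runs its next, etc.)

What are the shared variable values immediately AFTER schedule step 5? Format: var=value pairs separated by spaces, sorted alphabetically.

Step 1: thread A executes A1 (y = z + 1). Shared: x=2 y=1 z=0. PCs: A@1 B@0
Step 2: thread A executes A2 (z = y - 2). Shared: x=2 y=1 z=-1. PCs: A@2 B@0
Step 3: thread B executes B1 (x = y). Shared: x=1 y=1 z=-1. PCs: A@2 B@1
Step 4: thread B executes B2 (z = z - 1). Shared: x=1 y=1 z=-2. PCs: A@2 B@2
Step 5: thread B executes B3 (x = y). Shared: x=1 y=1 z=-2. PCs: A@2 B@3

Answer: x=1 y=1 z=-2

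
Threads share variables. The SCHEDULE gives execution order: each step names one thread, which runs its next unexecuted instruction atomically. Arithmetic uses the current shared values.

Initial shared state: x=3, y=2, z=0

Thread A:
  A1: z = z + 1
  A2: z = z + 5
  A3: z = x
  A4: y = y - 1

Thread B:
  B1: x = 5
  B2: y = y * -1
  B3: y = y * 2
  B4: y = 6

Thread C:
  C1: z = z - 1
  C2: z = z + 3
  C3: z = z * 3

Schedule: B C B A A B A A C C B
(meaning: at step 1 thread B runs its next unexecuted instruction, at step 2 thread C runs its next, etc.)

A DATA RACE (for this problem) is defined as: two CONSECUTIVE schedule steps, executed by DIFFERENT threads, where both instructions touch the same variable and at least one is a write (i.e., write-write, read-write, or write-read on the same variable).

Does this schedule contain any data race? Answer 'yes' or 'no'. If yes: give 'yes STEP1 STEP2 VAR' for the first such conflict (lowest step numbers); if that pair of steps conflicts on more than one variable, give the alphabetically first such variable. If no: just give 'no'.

Steps 1,2: B(r=-,w=x) vs C(r=z,w=z). No conflict.
Steps 2,3: C(r=z,w=z) vs B(r=y,w=y). No conflict.
Steps 3,4: B(r=y,w=y) vs A(r=z,w=z). No conflict.
Steps 4,5: same thread (A). No race.
Steps 5,6: A(r=z,w=z) vs B(r=y,w=y). No conflict.
Steps 6,7: B(r=y,w=y) vs A(r=x,w=z). No conflict.
Steps 7,8: same thread (A). No race.
Steps 8,9: A(r=y,w=y) vs C(r=z,w=z). No conflict.
Steps 9,10: same thread (C). No race.
Steps 10,11: C(r=z,w=z) vs B(r=-,w=y). No conflict.

Answer: no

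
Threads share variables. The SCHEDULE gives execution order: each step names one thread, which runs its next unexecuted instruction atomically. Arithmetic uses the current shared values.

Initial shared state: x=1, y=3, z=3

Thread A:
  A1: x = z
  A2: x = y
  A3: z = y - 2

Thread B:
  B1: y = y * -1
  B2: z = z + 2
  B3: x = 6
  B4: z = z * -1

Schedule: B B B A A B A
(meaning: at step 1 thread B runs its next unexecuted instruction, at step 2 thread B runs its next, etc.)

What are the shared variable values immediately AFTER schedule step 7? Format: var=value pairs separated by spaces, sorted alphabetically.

Answer: x=-3 y=-3 z=-5

Derivation:
Step 1: thread B executes B1 (y = y * -1). Shared: x=1 y=-3 z=3. PCs: A@0 B@1
Step 2: thread B executes B2 (z = z + 2). Shared: x=1 y=-3 z=5. PCs: A@0 B@2
Step 3: thread B executes B3 (x = 6). Shared: x=6 y=-3 z=5. PCs: A@0 B@3
Step 4: thread A executes A1 (x = z). Shared: x=5 y=-3 z=5. PCs: A@1 B@3
Step 5: thread A executes A2 (x = y). Shared: x=-3 y=-3 z=5. PCs: A@2 B@3
Step 6: thread B executes B4 (z = z * -1). Shared: x=-3 y=-3 z=-5. PCs: A@2 B@4
Step 7: thread A executes A3 (z = y - 2). Shared: x=-3 y=-3 z=-5. PCs: A@3 B@4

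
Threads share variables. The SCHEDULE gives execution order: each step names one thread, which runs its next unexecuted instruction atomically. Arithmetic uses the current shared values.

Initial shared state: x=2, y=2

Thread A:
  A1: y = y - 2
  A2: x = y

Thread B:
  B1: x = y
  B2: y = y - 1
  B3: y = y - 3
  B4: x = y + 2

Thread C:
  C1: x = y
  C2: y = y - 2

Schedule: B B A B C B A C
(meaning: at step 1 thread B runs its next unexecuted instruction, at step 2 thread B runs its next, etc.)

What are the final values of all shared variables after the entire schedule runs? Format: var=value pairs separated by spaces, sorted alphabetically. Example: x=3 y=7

Step 1: thread B executes B1 (x = y). Shared: x=2 y=2. PCs: A@0 B@1 C@0
Step 2: thread B executes B2 (y = y - 1). Shared: x=2 y=1. PCs: A@0 B@2 C@0
Step 3: thread A executes A1 (y = y - 2). Shared: x=2 y=-1. PCs: A@1 B@2 C@0
Step 4: thread B executes B3 (y = y - 3). Shared: x=2 y=-4. PCs: A@1 B@3 C@0
Step 5: thread C executes C1 (x = y). Shared: x=-4 y=-4. PCs: A@1 B@3 C@1
Step 6: thread B executes B4 (x = y + 2). Shared: x=-2 y=-4. PCs: A@1 B@4 C@1
Step 7: thread A executes A2 (x = y). Shared: x=-4 y=-4. PCs: A@2 B@4 C@1
Step 8: thread C executes C2 (y = y - 2). Shared: x=-4 y=-6. PCs: A@2 B@4 C@2

Answer: x=-4 y=-6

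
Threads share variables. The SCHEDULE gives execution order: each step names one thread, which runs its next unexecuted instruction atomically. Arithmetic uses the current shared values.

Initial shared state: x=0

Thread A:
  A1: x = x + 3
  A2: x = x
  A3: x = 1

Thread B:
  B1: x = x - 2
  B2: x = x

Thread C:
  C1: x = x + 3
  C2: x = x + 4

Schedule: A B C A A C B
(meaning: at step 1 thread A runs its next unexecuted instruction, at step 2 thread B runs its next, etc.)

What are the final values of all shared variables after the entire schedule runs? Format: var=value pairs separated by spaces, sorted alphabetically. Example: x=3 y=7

Step 1: thread A executes A1 (x = x + 3). Shared: x=3. PCs: A@1 B@0 C@0
Step 2: thread B executes B1 (x = x - 2). Shared: x=1. PCs: A@1 B@1 C@0
Step 3: thread C executes C1 (x = x + 3). Shared: x=4. PCs: A@1 B@1 C@1
Step 4: thread A executes A2 (x = x). Shared: x=4. PCs: A@2 B@1 C@1
Step 5: thread A executes A3 (x = 1). Shared: x=1. PCs: A@3 B@1 C@1
Step 6: thread C executes C2 (x = x + 4). Shared: x=5. PCs: A@3 B@1 C@2
Step 7: thread B executes B2 (x = x). Shared: x=5. PCs: A@3 B@2 C@2

Answer: x=5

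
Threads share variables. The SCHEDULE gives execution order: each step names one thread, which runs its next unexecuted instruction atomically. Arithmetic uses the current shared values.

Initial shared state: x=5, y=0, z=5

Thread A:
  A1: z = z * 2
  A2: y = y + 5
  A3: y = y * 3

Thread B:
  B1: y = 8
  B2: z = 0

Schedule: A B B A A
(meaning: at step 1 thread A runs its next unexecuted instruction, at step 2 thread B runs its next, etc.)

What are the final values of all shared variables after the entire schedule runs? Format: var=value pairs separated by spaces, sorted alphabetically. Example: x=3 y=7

Step 1: thread A executes A1 (z = z * 2). Shared: x=5 y=0 z=10. PCs: A@1 B@0
Step 2: thread B executes B1 (y = 8). Shared: x=5 y=8 z=10. PCs: A@1 B@1
Step 3: thread B executes B2 (z = 0). Shared: x=5 y=8 z=0. PCs: A@1 B@2
Step 4: thread A executes A2 (y = y + 5). Shared: x=5 y=13 z=0. PCs: A@2 B@2
Step 5: thread A executes A3 (y = y * 3). Shared: x=5 y=39 z=0. PCs: A@3 B@2

Answer: x=5 y=39 z=0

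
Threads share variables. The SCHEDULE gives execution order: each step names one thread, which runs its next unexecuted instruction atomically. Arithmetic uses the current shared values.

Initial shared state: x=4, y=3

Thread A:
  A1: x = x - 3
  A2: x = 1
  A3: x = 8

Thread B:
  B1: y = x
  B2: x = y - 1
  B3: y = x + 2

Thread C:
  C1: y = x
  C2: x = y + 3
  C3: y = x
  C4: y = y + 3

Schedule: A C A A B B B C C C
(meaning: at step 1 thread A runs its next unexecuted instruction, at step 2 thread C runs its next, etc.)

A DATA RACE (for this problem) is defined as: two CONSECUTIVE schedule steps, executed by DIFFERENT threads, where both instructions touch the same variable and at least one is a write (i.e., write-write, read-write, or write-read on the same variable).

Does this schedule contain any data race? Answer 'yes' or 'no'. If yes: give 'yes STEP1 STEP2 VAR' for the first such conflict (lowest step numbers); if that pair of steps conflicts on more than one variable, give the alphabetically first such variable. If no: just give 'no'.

Steps 1,2: A(x = x - 3) vs C(y = x). RACE on x (W-R).
Steps 2,3: C(y = x) vs A(x = 1). RACE on x (R-W).
Steps 3,4: same thread (A). No race.
Steps 4,5: A(x = 8) vs B(y = x). RACE on x (W-R).
Steps 5,6: same thread (B). No race.
Steps 6,7: same thread (B). No race.
Steps 7,8: B(y = x + 2) vs C(x = y + 3). RACE on x (R-W), y (W-R). Multiple vars; alphabetically first is x.
Steps 8,9: same thread (C). No race.
Steps 9,10: same thread (C). No race.
First conflict at steps 1,2.

Answer: yes 1 2 x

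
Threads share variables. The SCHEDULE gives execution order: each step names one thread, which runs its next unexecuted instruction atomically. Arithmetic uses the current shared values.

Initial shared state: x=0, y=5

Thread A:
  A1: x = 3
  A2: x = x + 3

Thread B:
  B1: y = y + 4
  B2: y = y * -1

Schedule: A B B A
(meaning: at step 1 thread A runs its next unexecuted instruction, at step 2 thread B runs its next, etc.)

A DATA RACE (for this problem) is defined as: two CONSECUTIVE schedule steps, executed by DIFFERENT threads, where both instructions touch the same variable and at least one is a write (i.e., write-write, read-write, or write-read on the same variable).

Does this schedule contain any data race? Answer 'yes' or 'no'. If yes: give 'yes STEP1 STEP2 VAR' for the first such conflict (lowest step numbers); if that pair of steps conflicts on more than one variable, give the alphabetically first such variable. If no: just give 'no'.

Steps 1,2: A(r=-,w=x) vs B(r=y,w=y). No conflict.
Steps 2,3: same thread (B). No race.
Steps 3,4: B(r=y,w=y) vs A(r=x,w=x). No conflict.

Answer: no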